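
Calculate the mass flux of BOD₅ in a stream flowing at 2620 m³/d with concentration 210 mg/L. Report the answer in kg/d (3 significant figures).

2620 m³/d = 0.03032 m³/s.
Mass flux = Q·C = 0.03032 m³/s × 210 g/m³ = 6.368 g/s.
= 6.368 g/s × 86.4 = 550.2 kg/d.

550 kg/d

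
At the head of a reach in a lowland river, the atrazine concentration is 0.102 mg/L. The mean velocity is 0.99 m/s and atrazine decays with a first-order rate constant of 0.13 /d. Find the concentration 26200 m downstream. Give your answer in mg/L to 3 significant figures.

Travel time t = 26200 m / 0.99 m/s = 2.62e+04/0.99 = 2.646e+04 s = 0.3063 d.
First-order decay: C = 0.102·exp(−0.13·0.3063) = 0.102·0.961 = 0.09802 mg/L.

0.0980 mg/L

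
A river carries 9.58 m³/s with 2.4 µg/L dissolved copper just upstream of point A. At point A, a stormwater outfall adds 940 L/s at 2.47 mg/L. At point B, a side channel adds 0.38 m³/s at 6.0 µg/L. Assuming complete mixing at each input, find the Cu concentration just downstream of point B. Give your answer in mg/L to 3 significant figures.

2.4 µg/L = 0.0024 mg/L.
940 L/s = 0.94 m³/s.
After input A: C = (9.58·0.0024 + 0.94·2.47) / 10.52 = 0.2229 mg/L.
6.0 µg/L = 0.006 mg/L.
After input B: C = (10.52·0.2229 + 0.38·0.006) / 10.9 = 0.2153 mg/L.

0.215 mg/L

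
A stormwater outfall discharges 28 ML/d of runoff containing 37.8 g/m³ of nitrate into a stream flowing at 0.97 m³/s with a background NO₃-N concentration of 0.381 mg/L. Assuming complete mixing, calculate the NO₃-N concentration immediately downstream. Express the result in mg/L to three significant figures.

28 ML/d = 0.3241 m³/s.
By mass balance at complete mixing, C = (0.3241·37.8 + 0.97·0.381) / (0.3241 + 0.97) = 12.62/1.294 = 9.752 mg/L.

9.75 mg/L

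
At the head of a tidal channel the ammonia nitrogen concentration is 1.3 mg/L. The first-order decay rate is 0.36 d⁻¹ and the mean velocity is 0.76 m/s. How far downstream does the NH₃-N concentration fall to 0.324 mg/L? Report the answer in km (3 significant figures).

253 km

From C = C₀·e^(−kt), t = ln(C₀/C)/k = ln(1.3/0.324)/0.36 = 1.389/0.36 = 3.859 d.
Distance = v·t = 0.76 m/s × 3.335e+05 s = 2.534e+05 m = 253.4 km.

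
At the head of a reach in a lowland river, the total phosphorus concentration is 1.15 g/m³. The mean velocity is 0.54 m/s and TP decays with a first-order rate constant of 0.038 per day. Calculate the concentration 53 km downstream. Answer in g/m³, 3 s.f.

Travel time t = 53 km / 0.54 m/s = 5.3e+04/0.54 = 9.815e+04 s = 1.136 d.
First-order decay: C = 1.15·exp(−0.038·1.136) = 1.15·0.9578 = 1.101 g/m³.

1.10 g/m³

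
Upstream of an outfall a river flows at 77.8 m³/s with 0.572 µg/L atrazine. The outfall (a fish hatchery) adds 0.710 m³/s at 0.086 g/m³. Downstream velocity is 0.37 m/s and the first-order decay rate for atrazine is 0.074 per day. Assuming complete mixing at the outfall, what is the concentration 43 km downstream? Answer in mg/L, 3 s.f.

0.572 µg/L = 0.000572 mg/L.
After complete mixing, C₀ = (0.71·0.086 + 77.8·0.000572) / 78.51 = 0.001345 mg/L.
Travel time t = 4.3e+04 m / 0.37 m/s = 1.162e+05 s = 1.345 d.
C = 0.001345·exp(−0.074·1.345) = 0.001345·0.9053 = 0.001217 mg/L.

0.00122 mg/L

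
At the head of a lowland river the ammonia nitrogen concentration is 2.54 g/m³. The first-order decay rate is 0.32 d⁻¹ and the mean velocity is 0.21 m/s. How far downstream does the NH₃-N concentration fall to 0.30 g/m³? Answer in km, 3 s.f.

From C = C₀·e^(−kt), t = ln(C₀/C)/k = ln(2.54/0.30)/0.32 = 2.136/0.32 = 6.675 d.
Distance = v·t = 0.21 m/s × 5.768e+05 s = 1.211e+05 m = 121.1 km.

121 km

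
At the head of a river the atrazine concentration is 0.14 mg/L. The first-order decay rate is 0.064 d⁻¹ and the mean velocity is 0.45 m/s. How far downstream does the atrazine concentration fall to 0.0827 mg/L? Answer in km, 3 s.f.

320 km

From C = C₀·e^(−kt), t = ln(C₀/C)/k = ln(0.14/0.0827)/0.064 = 0.5264/0.064 = 8.225 d.
Distance = v·t = 0.45 m/s × 7.107e+05 s = 3.198e+05 m = 319.8 km.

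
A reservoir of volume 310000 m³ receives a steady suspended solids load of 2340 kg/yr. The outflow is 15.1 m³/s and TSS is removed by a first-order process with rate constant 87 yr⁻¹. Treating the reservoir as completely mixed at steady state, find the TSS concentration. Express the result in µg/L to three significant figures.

Outflow Q = 15.1 m³/s × 3.156e+07 s/yr = 4.765e+08 m³/yr.
Steady-state CSTR mass balance: W = Q·C + k·V·C, so C = W/(Q + kV).
Q + kV = 4.765e+08 + 87·310000 = 5.035e+08 m³/yr.
C = 2340/5.035e+08 = 4.648e-06 kg/m³ = 0.004648 mg/L = 4.648 µg/L.

4.65 µg/L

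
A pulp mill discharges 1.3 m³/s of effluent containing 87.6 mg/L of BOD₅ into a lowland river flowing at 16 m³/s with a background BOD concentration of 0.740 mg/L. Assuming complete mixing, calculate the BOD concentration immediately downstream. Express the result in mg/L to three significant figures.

Flow-weighted mixing gives C = (1.3·87.6 + 16·0.74) / (1.3 + 16) = 125.7/17.3 = 7.267 mg/L.

7.27 mg/L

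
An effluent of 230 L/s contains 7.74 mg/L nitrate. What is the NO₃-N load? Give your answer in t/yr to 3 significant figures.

56.2 t/yr

230 L/s = 0.23 m³/s.
Mass flux = Q·C = 0.23 m³/s × 7.74 g/m³ = 1.78 g/s.
= 1.78 g/s × 31.56 = 56.18 t/yr.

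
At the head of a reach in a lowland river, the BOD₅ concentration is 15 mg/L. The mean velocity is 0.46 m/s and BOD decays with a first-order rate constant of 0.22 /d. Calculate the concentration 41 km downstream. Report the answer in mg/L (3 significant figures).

12.0 mg/L

Travel time t = 41 km / 0.46 m/s = 4.1e+04/0.46 = 8.913e+04 s = 1.032 d.
First-order decay: C = 15·exp(−0.22·1.032) = 15·0.797 = 11.95 mg/L.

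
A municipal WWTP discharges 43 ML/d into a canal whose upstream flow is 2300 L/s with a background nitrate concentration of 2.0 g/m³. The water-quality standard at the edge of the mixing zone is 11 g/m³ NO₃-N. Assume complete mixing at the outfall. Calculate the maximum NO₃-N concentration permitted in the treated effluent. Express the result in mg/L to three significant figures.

43 ML/d = 0.4977 m³/s.
2300 L/s = 2.3 m³/s.
Mass balance: 11·2.798 = 0.4977·Cₑ + 2.3·2.
Cₑ = (30.77 − 4.6) / 0.4977 = 52.59 mg/L.

52.6 mg/L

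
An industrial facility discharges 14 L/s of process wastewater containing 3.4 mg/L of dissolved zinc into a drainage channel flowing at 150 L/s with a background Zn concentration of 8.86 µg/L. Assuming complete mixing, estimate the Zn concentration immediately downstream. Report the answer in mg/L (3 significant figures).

0.298 mg/L

14 L/s = 0.014 m³/s.
150 L/s = 0.15 m³/s.
8.86 µg/L = 0.00886 mg/L.
Flow-weighted mixing gives C = (0.014·3.4 + 0.15·0.00886) / (0.014 + 0.15) = 0.04893/0.164 = 0.2983 mg/L.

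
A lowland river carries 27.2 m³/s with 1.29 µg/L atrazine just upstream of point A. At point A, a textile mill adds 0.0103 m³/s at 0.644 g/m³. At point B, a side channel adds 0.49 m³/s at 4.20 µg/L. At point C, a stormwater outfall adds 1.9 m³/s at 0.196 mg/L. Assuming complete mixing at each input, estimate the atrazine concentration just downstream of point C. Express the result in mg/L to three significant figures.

1.29 µg/L = 0.00129 mg/L.
After input A: C = (27.2·0.00129 + 0.0103·0.644) / 27.21 = 0.001533 mg/L.
4.20 µg/L = 0.0042 mg/L.
After input B: C = (27.21·0.001533 + 0.49·0.0042) / 27.7 = 0.00158 mg/L.
After input C: C = (27.7·0.00158 + 1.9·0.196) / 29.6 = 0.01406 mg/L.

0.0141 mg/L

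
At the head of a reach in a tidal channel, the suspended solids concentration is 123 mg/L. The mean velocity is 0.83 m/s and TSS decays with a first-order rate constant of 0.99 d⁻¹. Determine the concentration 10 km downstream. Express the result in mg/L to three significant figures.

Travel time t = 10 km / 0.83 m/s = 1e+04/0.83 = 1.205e+04 s = 0.1394 d.
First-order decay: C = 123·exp(−0.99·0.1394) = 123·0.8711 = 107.1 mg/L.

107 mg/L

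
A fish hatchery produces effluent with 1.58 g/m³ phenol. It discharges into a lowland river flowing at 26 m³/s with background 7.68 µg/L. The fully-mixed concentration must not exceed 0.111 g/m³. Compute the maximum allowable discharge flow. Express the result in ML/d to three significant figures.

158 ML/d

7.68 µg/L = 0.00768 mg/L.
Mass balance at complete mixing: C_std·(Q_w + Q_r) = Q_w·C_e + Q_r·C_b.
Rearranging, Q_w = Q_r·(C_std − C_b)/(C_e − C_std) = 26·(0.111 − 0.00768) / (1.58 − 0.111) = 1.829 m³/s.
= 158 ML/d.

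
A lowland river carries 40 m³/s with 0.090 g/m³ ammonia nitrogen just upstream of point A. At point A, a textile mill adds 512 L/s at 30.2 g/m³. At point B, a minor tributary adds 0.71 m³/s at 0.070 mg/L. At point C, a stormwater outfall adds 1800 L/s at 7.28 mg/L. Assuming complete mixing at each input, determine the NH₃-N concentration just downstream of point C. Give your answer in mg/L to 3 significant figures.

0.749 mg/L

512 L/s = 0.512 m³/s.
After input A: C = (40·0.09 + 0.512·30.2) / 40.51 = 0.4705 mg/L.
After input B: C = (40.51·0.4705 + 0.71·0.07) / 41.22 = 0.4636 mg/L.
1800 L/s = 1.8 m³/s.
After input C: C = (41.22·0.4636 + 1.8·7.28) / 43.02 = 0.7488 mg/L.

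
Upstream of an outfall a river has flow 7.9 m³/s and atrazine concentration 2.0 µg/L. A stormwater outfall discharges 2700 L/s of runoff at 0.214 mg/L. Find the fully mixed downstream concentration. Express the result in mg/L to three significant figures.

0.0560 mg/L

2700 L/s = 2.7 m³/s.
2.0 µg/L = 0.002 mg/L.
Flow-weighted mixing gives C = (2.7·0.214 + 7.9·0.002) / (2.7 + 7.9) = 0.5936/10.6 = 0.056 mg/L.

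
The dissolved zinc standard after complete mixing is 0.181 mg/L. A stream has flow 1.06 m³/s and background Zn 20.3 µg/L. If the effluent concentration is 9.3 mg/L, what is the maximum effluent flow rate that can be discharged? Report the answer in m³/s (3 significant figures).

0.0187 m³/s

20.3 µg/L = 0.0203 mg/L.
Mass balance at complete mixing: C_std·(Q_w + Q_r) = Q_w·C_e + Q_r·C_b.
Rearranging, Q_w = Q_r·(C_std − C_b)/(C_e − C_std) = 1.06·(0.181 − 0.0203) / (9.3 − 0.181) = 0.01868 m³/s.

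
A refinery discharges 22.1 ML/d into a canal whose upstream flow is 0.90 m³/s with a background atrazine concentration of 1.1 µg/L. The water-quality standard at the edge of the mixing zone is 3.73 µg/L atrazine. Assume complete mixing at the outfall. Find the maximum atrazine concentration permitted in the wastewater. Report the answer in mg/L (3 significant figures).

0.0130 mg/L

22.1 ML/d = 0.2558 m³/s.
1.1 µg/L = 0.0011 mg/L.
3.73 µg/L = 0.00373 mg/L.
Mass balance: 0.00373·1.156 = 0.2558·Cₑ + 0.9·0.0011.
Cₑ = (0.004311 − 0.00099) / 0.2558 = 0.01298 mg/L.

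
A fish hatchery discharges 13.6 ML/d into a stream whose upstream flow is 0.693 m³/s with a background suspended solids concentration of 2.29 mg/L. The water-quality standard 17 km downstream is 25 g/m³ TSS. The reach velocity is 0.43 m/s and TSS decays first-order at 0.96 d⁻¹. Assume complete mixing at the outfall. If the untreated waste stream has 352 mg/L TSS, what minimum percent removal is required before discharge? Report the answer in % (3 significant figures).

13.6 ML/d = 0.1574 m³/s.
Travel time to the compliance point: t = 1.7e+04/0.43 = 3.953e+04 s = 0.4576 d; decay factor exp(−0.96·0.4576) = 0.6445.
So the concentration just after mixing may be at most 25/0.6445 = 38.79 mg/L.
Mass balance: 38.79·0.8504 = 0.1574·Cₑ + 0.693·2.29.
Cₑ = (32.99 − 1.587) / 0.1574 = 199.5 mg/L.
Required removal = 1 − 199.5/352 = 43.33 %.

43.3 %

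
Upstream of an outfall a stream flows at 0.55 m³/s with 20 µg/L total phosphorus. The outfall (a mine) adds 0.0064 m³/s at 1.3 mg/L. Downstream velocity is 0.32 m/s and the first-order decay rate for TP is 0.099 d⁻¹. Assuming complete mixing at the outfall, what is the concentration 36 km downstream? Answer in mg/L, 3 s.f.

0.0305 mg/L

20 µg/L = 0.02 mg/L.
After complete mixing, C₀ = (0.0064·1.3 + 0.55·0.02) / 0.5564 = 0.03472 mg/L.
Travel time t = 3.6e+04 m / 0.32 m/s = 1.125e+05 s = 1.302 d.
C = 0.03472·exp(−0.099·1.302) = 0.03472·0.8791 = 0.03052 mg/L.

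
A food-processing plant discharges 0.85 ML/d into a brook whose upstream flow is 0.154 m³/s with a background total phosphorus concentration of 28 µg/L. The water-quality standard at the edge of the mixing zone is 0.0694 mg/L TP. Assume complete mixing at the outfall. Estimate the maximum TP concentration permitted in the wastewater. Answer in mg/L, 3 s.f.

0.717 mg/L

0.85 ML/d = 0.009838 m³/s.
28 µg/L = 0.028 mg/L.
Mass balance: 0.0694·0.1638 = 0.009838·Cₑ + 0.154·0.028.
Cₑ = (0.01137 − 0.004312) / 0.009838 = 0.7175 mg/L.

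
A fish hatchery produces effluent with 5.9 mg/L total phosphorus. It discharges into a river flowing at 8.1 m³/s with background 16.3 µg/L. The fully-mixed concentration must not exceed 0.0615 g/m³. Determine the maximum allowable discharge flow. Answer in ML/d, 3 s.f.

5.42 ML/d

16.3 µg/L = 0.0163 mg/L.
Mass balance at complete mixing: C_std·(Q_w + Q_r) = Q_w·C_e + Q_r·C_b.
Rearranging, Q_w = Q_r·(C_std − C_b)/(C_e − C_std) = 8.1·(0.0615 − 0.0163) / (5.9 − 0.0615) = 0.06271 m³/s.
= 5.418 ML/d.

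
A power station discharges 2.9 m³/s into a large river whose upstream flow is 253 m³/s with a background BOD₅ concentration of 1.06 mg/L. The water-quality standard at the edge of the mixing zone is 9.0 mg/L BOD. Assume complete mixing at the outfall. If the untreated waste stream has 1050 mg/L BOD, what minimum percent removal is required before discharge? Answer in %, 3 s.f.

33.2 %

Mass balance: 9·255.9 = 2.9·Cₑ + 253·1.06.
Cₑ = (2303 − 268.2) / 2.9 = 701.7 mg/L.
Required removal = 1 − 701.7/1050 = 33.17 %.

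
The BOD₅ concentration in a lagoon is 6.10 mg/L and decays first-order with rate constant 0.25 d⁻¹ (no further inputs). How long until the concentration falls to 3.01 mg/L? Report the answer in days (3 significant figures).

2.83 d

t = ln(C₀/C)/k = ln(6.10/3.01)/0.25 = 0.7063/0.25 = 2.825 d.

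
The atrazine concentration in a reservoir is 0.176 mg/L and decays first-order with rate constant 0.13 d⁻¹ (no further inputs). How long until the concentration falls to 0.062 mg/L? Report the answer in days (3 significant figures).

t = ln(C₀/C)/k = ln(0.176/0.062)/0.13 = 1.043/0.13 = 8.026 d.

8.03 d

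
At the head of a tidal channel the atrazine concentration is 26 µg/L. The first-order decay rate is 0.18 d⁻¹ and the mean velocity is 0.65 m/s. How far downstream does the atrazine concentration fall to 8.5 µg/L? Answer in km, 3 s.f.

349 km

From C = C₀·e^(−kt), t = ln(C₀/C)/k = ln(26/8.5)/0.18 = 1.118/0.18 = 6.211 d.
Distance = v·t = 0.65 m/s × 5.367e+05 s = 3.488e+05 m = 348.8 km.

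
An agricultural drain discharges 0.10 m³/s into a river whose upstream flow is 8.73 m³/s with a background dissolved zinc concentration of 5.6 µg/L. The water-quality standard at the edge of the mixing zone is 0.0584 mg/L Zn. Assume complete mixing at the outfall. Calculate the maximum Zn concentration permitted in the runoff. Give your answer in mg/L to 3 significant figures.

5.6 µg/L = 0.0056 mg/L.
Mass balance: 0.0584·8.83 = 0.1·Cₑ + 8.73·0.0056.
Cₑ = (0.5157 − 0.04889) / 0.1 = 4.668 mg/L.

4.67 mg/L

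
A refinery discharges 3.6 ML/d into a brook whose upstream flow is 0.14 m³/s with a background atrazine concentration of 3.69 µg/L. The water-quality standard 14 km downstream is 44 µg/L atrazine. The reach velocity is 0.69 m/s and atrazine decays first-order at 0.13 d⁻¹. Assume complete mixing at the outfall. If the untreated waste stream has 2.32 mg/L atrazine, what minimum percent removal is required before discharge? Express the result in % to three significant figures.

3.6 ML/d = 0.04167 m³/s.
3.69 µg/L = 0.00369 mg/L.
44 µg/L = 0.044 mg/L.
Travel time to the compliance point: t = 1.4e+04/0.69 = 2.029e+04 s = 0.2348 d; decay factor exp(−0.13·0.2348) = 0.9699.
So the concentration just after mixing may be at most 0.044/0.9699 = 0.04536 mg/L.
Mass balance: 0.04536·0.1817 = 0.04167·Cₑ + 0.14·0.00369.
Cₑ = (0.008241 − 0.0005166) / 0.04167 = 0.1854 mg/L.
Required removal = 1 − 0.1854/2.32 = 92.01 %.

92.0 %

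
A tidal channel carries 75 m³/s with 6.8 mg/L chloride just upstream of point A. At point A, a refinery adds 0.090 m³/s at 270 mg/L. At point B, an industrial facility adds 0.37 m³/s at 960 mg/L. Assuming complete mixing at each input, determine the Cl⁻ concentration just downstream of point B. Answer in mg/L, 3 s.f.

11.8 mg/L

After input A: C = (75·6.8 + 0.09·270) / 75.09 = 7.115 mg/L.
After input B: C = (75.09·7.115 + 0.37·960) / 75.46 = 11.79 mg/L.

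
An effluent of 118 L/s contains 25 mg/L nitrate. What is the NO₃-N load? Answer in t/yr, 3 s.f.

93.1 t/yr

118 L/s = 0.118 m³/s.
Mass flux = Q·C = 0.118 m³/s × 25 g/m³ = 2.95 g/s.
= 2.95 g/s × 31.56 = 93.09 t/yr.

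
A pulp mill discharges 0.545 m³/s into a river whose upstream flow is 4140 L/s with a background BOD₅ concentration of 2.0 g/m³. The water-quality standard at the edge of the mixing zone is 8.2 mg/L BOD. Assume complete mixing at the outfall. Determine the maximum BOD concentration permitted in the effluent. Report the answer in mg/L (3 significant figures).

4140 L/s = 4.14 m³/s.
Mass balance: 8.2·4.685 = 0.545·Cₑ + 4.14·2.
Cₑ = (38.42 − 8.28) / 0.545 = 55.3 mg/L.

55.3 mg/L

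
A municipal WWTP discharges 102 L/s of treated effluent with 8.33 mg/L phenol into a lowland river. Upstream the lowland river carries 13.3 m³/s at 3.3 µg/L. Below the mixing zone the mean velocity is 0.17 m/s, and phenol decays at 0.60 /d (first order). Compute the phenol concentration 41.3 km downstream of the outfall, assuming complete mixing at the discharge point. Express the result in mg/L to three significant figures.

102 L/s = 0.102 m³/s.
3.3 µg/L = 0.0033 mg/L.
After complete mixing, C₀ = (0.102·8.33 + 13.3·0.0033) / 13.4 = 0.06667 mg/L.
Travel time t = 4.13e+04 m / 0.17 m/s = 2.429e+05 s = 2.812 d.
C = 0.06667·exp(−0.60·2.812) = 0.06667·0.1851 = 0.01234 mg/L.

0.0123 mg/L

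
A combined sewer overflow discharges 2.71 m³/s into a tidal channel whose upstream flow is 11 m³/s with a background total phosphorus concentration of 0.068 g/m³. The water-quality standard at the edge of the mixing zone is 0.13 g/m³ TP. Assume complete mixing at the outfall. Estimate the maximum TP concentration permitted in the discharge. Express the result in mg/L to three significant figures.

Mass balance: 0.13·13.71 = 2.71·Cₑ + 11·0.068.
Cₑ = (1.782 − 0.748) / 2.71 = 0.3817 mg/L.

0.382 mg/L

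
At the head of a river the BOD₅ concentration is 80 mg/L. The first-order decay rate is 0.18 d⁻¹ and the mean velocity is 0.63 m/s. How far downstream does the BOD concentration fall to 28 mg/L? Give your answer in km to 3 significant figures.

317 km

From C = C₀·e^(−kt), t = ln(C₀/C)/k = ln(80/28)/0.18 = 1.05/0.18 = 5.832 d.
Distance = v·t = 0.63 m/s × 5.039e+05 s = 3.175e+05 m = 317.5 km.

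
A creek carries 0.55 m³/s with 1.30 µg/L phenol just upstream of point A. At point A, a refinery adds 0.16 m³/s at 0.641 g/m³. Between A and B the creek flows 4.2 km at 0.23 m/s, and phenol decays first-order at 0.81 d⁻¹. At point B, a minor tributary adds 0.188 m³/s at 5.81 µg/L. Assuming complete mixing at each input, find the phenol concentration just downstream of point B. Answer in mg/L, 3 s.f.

1.30 µg/L = 0.0013 mg/L.
After input A: C = (0.55·0.0013 + 0.16·0.641) / 0.71 = 0.1455 mg/L.
Over the 4.2 km reach to input B (t = 1.826e+04 s = 0.2114 d), decay gives C = 0.1455·exp(−0.81·0.2114) = 0.1226 mg/L.
5.81 µg/L = 0.00581 mg/L.
After input B: C = (0.71·0.1226 + 0.188·0.00581) / 0.898 = 0.09813 mg/L.

0.0981 mg/L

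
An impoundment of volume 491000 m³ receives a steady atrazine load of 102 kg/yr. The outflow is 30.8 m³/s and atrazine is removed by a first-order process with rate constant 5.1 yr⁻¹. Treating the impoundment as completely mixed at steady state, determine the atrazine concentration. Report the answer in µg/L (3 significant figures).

Outflow Q = 30.8 m³/s × 3.156e+07 s/yr = 9.72e+08 m³/yr.
Steady-state CSTR mass balance: W = Q·C + k·V·C, so C = W/(Q + kV).
Q + kV = 9.72e+08 + 5.1·491000 = 9.745e+08 m³/yr.
C = 102/9.745e+08 = 1.047e-07 kg/m³ = 0.0001047 mg/L = 0.1047 µg/L.

0.105 µg/L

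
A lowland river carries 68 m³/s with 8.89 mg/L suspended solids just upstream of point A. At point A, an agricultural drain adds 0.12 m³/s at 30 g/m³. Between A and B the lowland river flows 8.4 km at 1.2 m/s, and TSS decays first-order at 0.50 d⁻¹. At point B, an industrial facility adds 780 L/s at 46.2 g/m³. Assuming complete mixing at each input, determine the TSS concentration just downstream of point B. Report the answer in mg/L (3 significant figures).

After input A: C = (68·8.89 + 0.12·30) / 68.12 = 8.927 mg/L.
Over the 8.4 km reach to input B (t = 7000 s = 0.08102 d), decay gives C = 8.927·exp(−0.50·0.08102) = 8.573 mg/L.
780 L/s = 0.78 m³/s.
After input B: C = (68.12·8.573 + 0.78·46.2) / 68.9 = 8.999 mg/L.

9.00 mg/L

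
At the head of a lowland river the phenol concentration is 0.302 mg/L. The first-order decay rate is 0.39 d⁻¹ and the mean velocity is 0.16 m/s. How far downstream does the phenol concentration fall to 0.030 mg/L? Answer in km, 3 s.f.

81.9 km

From C = C₀·e^(−kt), t = ln(C₀/C)/k = ln(0.302/0.030)/0.39 = 2.309/0.39 = 5.921 d.
Distance = v·t = 0.16 m/s × 5.116e+05 s = 8.185e+04 m = 81.85 km.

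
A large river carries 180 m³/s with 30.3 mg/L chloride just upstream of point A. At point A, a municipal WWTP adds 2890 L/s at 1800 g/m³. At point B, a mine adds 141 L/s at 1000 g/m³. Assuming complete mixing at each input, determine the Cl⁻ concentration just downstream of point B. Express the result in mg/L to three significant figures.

2890 L/s = 2.89 m³/s.
After input A: C = (180·30.3 + 2.89·1800) / 182.9 = 58.26 mg/L.
141 L/s = 0.141 m³/s.
After input B: C = (182.9·58.26 + 0.141·1000) / 183 = 58.99 mg/L.

59.0 mg/L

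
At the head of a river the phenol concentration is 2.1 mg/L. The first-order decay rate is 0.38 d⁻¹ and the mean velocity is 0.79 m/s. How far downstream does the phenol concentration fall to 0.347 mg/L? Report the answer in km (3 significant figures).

From C = C₀·e^(−kt), t = ln(C₀/C)/k = ln(2.1/0.347)/0.38 = 1.8/0.38 = 4.738 d.
Distance = v·t = 0.79 m/s × 4.093e+05 s = 3.234e+05 m = 323.4 km.

323 km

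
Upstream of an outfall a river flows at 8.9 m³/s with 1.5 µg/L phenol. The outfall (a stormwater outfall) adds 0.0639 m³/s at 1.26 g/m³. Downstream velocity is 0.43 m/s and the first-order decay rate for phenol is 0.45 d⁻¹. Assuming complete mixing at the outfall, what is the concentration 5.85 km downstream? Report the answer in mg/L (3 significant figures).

1.5 µg/L = 0.0015 mg/L.
After complete mixing, C₀ = (0.0639·1.26 + 8.9·0.0015) / 8.964 = 0.01047 mg/L.
Travel time t = 5850 m / 0.43 m/s = 1.36e+04 s = 0.1575 d.
C = 0.01047·exp(−0.45·0.1575) = 0.01047·0.9316 = 0.009755 mg/L.

0.00976 mg/L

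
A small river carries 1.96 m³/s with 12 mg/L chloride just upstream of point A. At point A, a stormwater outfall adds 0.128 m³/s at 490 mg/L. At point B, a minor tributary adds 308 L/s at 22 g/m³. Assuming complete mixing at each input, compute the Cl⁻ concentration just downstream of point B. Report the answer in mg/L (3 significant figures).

38.8 mg/L

After input A: C = (1.96·12 + 0.128·490) / 2.088 = 41.3 mg/L.
308 L/s = 0.308 m³/s.
After input B: C = (2.088·41.3 + 0.308·22) / 2.396 = 38.82 mg/L.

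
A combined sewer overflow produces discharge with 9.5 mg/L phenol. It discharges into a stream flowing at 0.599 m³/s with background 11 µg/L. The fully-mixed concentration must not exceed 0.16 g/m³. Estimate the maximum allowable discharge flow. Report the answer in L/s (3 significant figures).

11 µg/L = 0.011 mg/L.
Mass balance at complete mixing: C_std·(Q_w + Q_r) = Q_w·C_e + Q_r·C_b.
Rearranging, Q_w = Q_r·(C_std − C_b)/(C_e − C_std) = 0.599·(0.16 − 0.011) / (9.5 − 0.16) = 0.009556 m³/s.
= 9.556 L/s.

9.56 L/s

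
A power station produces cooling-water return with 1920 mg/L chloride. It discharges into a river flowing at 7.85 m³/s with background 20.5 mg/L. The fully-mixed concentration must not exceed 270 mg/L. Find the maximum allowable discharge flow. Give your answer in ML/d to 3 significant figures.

Mass balance at complete mixing: C_std·(Q_w + Q_r) = Q_w·C_e + Q_r·C_b.
Rearranging, Q_w = Q_r·(C_std − C_b)/(C_e − C_std) = 7.85·(270 − 20.5) / (1920 − 270) = 1.187 m³/s.
= 102.6 ML/d.

103 ML/d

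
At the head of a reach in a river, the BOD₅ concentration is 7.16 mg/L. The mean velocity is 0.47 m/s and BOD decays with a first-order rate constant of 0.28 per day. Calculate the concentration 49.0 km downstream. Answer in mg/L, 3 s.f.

5.11 mg/L

Travel time t = 49.0 km / 0.47 m/s = 4.9e+04/0.47 = 1.043e+05 s = 1.207 d.
First-order decay: C = 7.16·exp(−0.28·1.207) = 7.16·0.7133 = 5.107 mg/L.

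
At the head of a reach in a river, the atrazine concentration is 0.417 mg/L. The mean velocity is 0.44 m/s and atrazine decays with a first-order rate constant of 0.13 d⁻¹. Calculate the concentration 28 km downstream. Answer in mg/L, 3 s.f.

0.379 mg/L

Travel time t = 28 km / 0.44 m/s = 2.8e+04/0.44 = 6.364e+04 s = 0.7365 d.
First-order decay: C = 0.417·exp(−0.13·0.7365) = 0.417·0.9087 = 0.3789 mg/L.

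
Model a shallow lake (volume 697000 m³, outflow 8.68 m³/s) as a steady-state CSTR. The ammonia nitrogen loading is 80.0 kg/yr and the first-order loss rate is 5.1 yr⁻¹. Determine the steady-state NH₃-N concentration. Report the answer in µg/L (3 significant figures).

Outflow Q = 8.68 m³/s × 3.156e+07 s/yr = 2.739e+08 m³/yr.
Steady-state CSTR mass balance: W = Q·C + k·V·C, so C = W/(Q + kV).
Q + kV = 2.739e+08 + 5.1·697000 = 2.775e+08 m³/yr.
C = 80.0/2.775e+08 = 2.883e-07 kg/m³ = 0.0002883 mg/L = 0.2883 µg/L.

0.288 µg/L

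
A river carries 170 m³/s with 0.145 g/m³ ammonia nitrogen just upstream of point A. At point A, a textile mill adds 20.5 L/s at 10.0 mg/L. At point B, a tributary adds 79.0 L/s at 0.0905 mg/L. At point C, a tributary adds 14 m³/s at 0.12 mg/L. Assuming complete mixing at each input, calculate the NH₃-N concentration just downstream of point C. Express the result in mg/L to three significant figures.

20.5 L/s = 0.0205 m³/s.
After input A: C = (170·0.145 + 0.0205·10) / 170 = 0.1462 mg/L.
79.0 L/s = 0.079 m³/s.
After input B: C = (170·0.1462 + 0.079·0.0905) / 170.1 = 0.1462 mg/L.
After input C: C = (170.1·0.1462 + 14·0.12) / 184.1 = 0.1442 mg/L.

0.144 mg/L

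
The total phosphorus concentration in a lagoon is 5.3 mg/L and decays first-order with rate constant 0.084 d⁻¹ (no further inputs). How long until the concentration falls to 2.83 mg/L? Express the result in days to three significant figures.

t = ln(C₀/C)/k = ln(5.3/2.83)/0.084 = 0.6274/0.084 = 7.469 d.

7.47 d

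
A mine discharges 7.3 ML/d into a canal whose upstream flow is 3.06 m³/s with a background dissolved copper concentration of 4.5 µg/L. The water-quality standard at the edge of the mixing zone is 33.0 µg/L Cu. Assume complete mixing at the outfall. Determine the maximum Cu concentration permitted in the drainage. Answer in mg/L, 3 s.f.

1.07 mg/L

7.3 ML/d = 0.08449 m³/s.
4.5 µg/L = 0.0045 mg/L.
33.0 µg/L = 0.033 mg/L.
Mass balance: 0.033·3.144 = 0.08449·Cₑ + 3.06·0.0045.
Cₑ = (0.1038 − 0.01377) / 0.08449 = 1.065 mg/L.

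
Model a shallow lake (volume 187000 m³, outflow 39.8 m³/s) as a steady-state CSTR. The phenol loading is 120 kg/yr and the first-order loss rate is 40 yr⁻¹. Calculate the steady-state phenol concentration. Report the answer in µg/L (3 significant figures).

0.0950 µg/L

Outflow Q = 39.8 m³/s × 3.156e+07 s/yr = 1.256e+09 m³/yr.
Steady-state CSTR mass balance: W = Q·C + k·V·C, so C = W/(Q + kV).
Q + kV = 1.256e+09 + 40·187000 = 1.263e+09 m³/yr.
C = 120/1.263e+09 = 9.498e-08 kg/m³ = 9.498e-05 mg/L = 0.09498 µg/L.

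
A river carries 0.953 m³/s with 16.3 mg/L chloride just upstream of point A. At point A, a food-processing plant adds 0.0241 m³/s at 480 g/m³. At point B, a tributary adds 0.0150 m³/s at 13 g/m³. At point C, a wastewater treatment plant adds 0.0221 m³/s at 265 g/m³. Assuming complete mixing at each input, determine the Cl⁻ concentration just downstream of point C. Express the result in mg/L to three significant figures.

32.7 mg/L

After input A: C = (0.953·16.3 + 0.0241·480) / 0.9771 = 27.74 mg/L.
After input B: C = (0.9771·27.74 + 0.015·13) / 0.9921 = 27.51 mg/L.
After input C: C = (0.9921·27.51 + 0.0221·265) / 1.014 = 32.69 mg/L.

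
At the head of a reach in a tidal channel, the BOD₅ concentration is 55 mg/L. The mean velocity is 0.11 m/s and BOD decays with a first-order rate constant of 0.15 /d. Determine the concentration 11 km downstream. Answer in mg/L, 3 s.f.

Travel time t = 11 km / 0.11 m/s = 1.1e+04/0.11 = 1e+05 s = 1.157 d.
First-order decay: C = 55·exp(−0.15·1.157) = 55·0.8406 = 46.23 mg/L.

46.2 mg/L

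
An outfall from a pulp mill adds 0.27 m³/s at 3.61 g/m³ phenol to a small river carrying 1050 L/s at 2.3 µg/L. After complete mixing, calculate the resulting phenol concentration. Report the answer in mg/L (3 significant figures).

0.740 mg/L

1050 L/s = 1.05 m³/s.
2.3 µg/L = 0.0023 mg/L.
Flow-weighted mixing gives C = (0.27·3.61 + 1.05·0.0023) / (0.27 + 1.05) = 0.9771/1.32 = 0.7402 mg/L.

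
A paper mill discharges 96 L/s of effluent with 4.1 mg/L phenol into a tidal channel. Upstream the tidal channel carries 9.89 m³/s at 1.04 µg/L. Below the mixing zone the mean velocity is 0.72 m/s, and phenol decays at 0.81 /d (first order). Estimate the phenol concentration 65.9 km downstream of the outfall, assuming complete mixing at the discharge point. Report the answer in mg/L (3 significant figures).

96 L/s = 0.096 m³/s.
1.04 µg/L = 0.00104 mg/L.
After complete mixing, C₀ = (0.096·4.1 + 9.89·0.00104) / 9.986 = 0.04045 mg/L.
Travel time t = 6.59e+04 m / 0.72 m/s = 9.153e+04 s = 1.059 d.
C = 0.04045·exp(−0.81·1.059) = 0.04045·0.424 = 0.01715 mg/L.

0.0171 mg/L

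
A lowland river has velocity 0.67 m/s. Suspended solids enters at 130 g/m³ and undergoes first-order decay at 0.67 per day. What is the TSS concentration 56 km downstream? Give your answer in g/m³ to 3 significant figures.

Travel time t = 56 km / 0.67 m/s = 5.6e+04/0.67 = 8.358e+04 s = 0.9674 d.
First-order decay: C = 130·exp(−0.67·0.9674) = 130·0.523 = 67.99 g/m³.

68.0 g/m³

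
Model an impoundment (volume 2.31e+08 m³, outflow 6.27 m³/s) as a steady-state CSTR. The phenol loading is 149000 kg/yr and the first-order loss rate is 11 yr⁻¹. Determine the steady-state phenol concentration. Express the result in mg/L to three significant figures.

Outflow Q = 6.27 m³/s × 3.156e+07 s/yr = 1.979e+08 m³/yr.
Steady-state CSTR mass balance: W = Q·C + k·V·C, so C = W/(Q + kV).
Q + kV = 1.979e+08 + 11·2.31e+08 = 2.739e+09 m³/yr.
C = 149000/2.739e+09 = 5.44e-05 kg/m³ = 0.0544 mg/L.

0.0544 mg/L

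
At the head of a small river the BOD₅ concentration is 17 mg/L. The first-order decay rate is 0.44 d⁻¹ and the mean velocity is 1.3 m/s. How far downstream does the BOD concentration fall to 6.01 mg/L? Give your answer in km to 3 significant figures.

From C = C₀·e^(−kt), t = ln(C₀/C)/k = ln(17/6.01)/0.44 = 1.04/0.44 = 2.363 d.
Distance = v·t = 1.3 m/s × 2.042e+05 s = 2.654e+05 m = 265.4 km.

265 km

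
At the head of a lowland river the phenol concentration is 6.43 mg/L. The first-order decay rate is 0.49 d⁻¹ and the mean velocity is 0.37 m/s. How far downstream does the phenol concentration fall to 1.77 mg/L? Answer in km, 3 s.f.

From C = C₀·e^(−kt), t = ln(C₀/C)/k = ln(6.43/1.77)/0.49 = 1.29/0.49 = 2.633 d.
Distance = v·t = 0.37 m/s × 2.275e+05 s = 8.416e+04 m = 84.16 km.

84.2 km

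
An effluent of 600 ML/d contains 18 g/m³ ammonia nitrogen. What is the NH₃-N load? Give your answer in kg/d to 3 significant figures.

600 ML/d = 6.944 m³/s.
Mass flux = Q·C = 6.944 m³/s × 18 g/m³ = 125 g/s.
= 125 g/s × 86.4 = 1.08e+04 kg/d.

10800 kg/d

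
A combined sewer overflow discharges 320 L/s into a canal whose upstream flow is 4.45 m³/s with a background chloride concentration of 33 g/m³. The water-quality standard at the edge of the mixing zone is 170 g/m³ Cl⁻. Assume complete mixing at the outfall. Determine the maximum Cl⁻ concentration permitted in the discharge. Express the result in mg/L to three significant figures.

2080 mg/L

320 L/s = 0.32 m³/s.
Mass balance: 170·4.77 = 0.32·Cₑ + 4.45·33.
Cₑ = (810.9 − 146.8) / 0.32 = 2075 mg/L.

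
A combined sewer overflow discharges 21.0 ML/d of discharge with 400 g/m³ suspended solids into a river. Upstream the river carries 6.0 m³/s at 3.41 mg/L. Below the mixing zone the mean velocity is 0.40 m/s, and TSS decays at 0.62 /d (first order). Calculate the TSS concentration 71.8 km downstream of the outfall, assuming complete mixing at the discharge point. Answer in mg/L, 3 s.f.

5.20 mg/L

21.0 ML/d = 0.2431 m³/s.
After complete mixing, C₀ = (0.2431·400 + 6·3.41) / 6.243 = 18.85 mg/L.
Travel time t = 7.18e+04 m / 0.40 m/s = 1.795e+05 s = 2.078 d.
C = 18.85·exp(−0.62·2.078) = 18.85·0.2758 = 5.199 mg/L.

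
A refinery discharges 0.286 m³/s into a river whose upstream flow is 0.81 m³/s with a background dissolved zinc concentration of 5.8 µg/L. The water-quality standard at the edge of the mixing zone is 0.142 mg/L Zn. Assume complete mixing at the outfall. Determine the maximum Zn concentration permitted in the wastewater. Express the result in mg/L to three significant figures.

0.528 mg/L

5.8 µg/L = 0.0058 mg/L.
Mass balance: 0.142·1.096 = 0.286·Cₑ + 0.81·0.0058.
Cₑ = (0.1556 − 0.004698) / 0.286 = 0.5277 mg/L.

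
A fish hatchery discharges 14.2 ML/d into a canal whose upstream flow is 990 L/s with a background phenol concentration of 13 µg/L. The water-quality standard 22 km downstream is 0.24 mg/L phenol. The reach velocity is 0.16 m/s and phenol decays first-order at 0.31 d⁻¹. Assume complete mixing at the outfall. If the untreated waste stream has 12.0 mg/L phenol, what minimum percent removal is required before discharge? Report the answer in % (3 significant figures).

77.6 %

14.2 ML/d = 0.1644 m³/s.
990 L/s = 0.99 m³/s.
13 µg/L = 0.013 mg/L.
Travel time to the compliance point: t = 2.2e+04/0.16 = 1.375e+05 s = 1.591 d; decay factor exp(−0.31·1.591) = 0.6106.
So the concentration just after mixing may be at most 0.24/0.6106 = 0.3931 mg/L.
Mass balance: 0.3931·1.154 = 0.1644·Cₑ + 0.99·0.013.
Cₑ = (0.4537 − 0.01287) / 0.1644 = 2.682 mg/L.
Required removal = 1 − 2.682/12.0 = 77.65 %.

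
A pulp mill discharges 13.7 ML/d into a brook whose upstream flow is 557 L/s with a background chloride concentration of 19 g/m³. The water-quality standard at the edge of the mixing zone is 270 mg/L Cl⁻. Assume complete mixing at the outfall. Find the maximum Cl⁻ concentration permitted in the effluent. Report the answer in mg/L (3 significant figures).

1150 mg/L

13.7 ML/d = 0.1586 m³/s.
557 L/s = 0.557 m³/s.
Mass balance: 270·0.7156 = 0.1586·Cₑ + 0.557·19.
Cₑ = (193.2 − 10.58) / 0.1586 = 1152 mg/L.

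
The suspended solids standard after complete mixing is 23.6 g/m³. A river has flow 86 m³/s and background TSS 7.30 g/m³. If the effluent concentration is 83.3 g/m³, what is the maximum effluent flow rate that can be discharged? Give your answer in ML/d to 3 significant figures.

Mass balance at complete mixing: C_std·(Q_w + Q_r) = Q_w·C_e + Q_r·C_b.
Rearranging, Q_w = Q_r·(C_std − C_b)/(C_e − C_std) = 86·(23.6 − 7.3) / (83.3 − 23.6) = 23.48 m³/s.
= 2029 ML/d.

2030 ML/d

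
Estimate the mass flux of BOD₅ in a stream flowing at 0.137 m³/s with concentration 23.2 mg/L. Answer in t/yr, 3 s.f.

Mass flux = Q·C = 0.137 m³/s × 23.2 g/m³ = 3.178 g/s.
= 3.178 g/s × 31.56 = 100.3 t/yr.

100 t/yr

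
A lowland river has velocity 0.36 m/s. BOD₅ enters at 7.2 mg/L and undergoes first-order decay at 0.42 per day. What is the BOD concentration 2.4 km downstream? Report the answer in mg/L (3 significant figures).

6.97 mg/L

Travel time t = 2.4 km / 0.36 m/s = 2400/0.36 = 6667 s = 0.07716 d.
First-order decay: C = 7.2·exp(−0.42·0.07716) = 7.2·0.9681 = 6.97 mg/L.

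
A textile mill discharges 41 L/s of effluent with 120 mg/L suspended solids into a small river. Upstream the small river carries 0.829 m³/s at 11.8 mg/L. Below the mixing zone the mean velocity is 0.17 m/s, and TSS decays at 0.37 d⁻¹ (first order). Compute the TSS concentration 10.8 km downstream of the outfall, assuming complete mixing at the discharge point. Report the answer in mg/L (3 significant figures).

12.9 mg/L

41 L/s = 0.041 m³/s.
After complete mixing, C₀ = (0.041·120 + 0.829·11.8) / 0.87 = 16.9 mg/L.
Travel time t = 1.08e+04 m / 0.17 m/s = 6.353e+04 s = 0.7353 d.
C = 16.9·exp(−0.37·0.7353) = 16.9·0.7618 = 12.87 mg/L.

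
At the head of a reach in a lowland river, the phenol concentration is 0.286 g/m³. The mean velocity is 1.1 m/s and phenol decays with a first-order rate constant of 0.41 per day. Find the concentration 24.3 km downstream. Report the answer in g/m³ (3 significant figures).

Travel time t = 24.3 km / 1.1 m/s = 2.43e+04/1.1 = 2.209e+04 s = 0.2557 d.
First-order decay: C = 0.286·exp(−0.41·0.2557) = 0.286·0.9005 = 0.2575 g/m³.

0.258 g/m³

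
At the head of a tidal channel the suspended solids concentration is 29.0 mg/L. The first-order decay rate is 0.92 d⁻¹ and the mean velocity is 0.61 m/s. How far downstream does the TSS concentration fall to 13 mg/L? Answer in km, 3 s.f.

46.0 km

From C = C₀·e^(−kt), t = ln(C₀/C)/k = ln(29.0/13)/0.92 = 0.8023/0.92 = 0.8721 d.
Distance = v·t = 0.61 m/s × 7.535e+04 s = 4.596e+04 m = 45.96 km.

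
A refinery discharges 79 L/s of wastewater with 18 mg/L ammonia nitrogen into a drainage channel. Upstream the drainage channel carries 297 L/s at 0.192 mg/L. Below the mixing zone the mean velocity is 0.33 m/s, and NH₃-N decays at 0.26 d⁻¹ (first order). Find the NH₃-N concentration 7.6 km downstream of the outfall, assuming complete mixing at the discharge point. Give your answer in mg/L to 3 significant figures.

3.67 mg/L

79 L/s = 0.079 m³/s.
297 L/s = 0.297 m³/s.
After complete mixing, C₀ = (0.079·18 + 0.297·0.192) / 0.376 = 3.934 mg/L.
Travel time t = 7600 m / 0.33 m/s = 2.303e+04 s = 0.2666 d.
C = 3.934·exp(−0.26·0.2666) = 3.934·0.933 = 3.67 mg/L.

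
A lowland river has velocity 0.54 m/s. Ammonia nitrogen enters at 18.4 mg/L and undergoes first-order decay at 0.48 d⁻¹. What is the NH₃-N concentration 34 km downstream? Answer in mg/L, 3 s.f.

13.0 mg/L

Travel time t = 34 km / 0.54 m/s = 3.4e+04/0.54 = 6.296e+04 s = 0.7287 d.
First-order decay: C = 18.4·exp(−0.48·0.7287) = 18.4·0.7048 = 12.97 mg/L.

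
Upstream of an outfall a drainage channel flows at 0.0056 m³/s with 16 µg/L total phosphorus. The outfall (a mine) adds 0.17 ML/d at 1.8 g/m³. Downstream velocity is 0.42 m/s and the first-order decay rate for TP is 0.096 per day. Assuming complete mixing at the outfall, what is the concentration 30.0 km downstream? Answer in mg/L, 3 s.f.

0.443 mg/L

0.17 ML/d = 0.001968 m³/s.
16 µg/L = 0.016 mg/L.
After complete mixing, C₀ = (0.001968·1.8 + 0.0056·0.016) / 0.007568 = 0.4798 mg/L.
Travel time t = 3e+04 m / 0.42 m/s = 7.143e+04 s = 0.8267 d.
C = 0.4798·exp(−0.096·0.8267) = 0.4798·0.9237 = 0.4432 mg/L.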